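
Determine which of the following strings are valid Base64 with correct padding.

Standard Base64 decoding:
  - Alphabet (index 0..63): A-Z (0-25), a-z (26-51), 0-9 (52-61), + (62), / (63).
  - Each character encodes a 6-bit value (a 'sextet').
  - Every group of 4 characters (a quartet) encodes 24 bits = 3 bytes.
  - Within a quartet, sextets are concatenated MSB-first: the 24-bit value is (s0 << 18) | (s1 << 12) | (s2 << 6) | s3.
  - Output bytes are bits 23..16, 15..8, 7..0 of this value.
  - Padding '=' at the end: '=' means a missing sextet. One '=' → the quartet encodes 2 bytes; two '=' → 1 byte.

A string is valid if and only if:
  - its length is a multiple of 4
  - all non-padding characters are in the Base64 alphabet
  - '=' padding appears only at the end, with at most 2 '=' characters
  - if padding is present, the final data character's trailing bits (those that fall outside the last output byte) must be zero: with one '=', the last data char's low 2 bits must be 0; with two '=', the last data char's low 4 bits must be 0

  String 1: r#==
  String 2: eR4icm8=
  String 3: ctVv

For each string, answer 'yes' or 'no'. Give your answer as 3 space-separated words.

String 1: 'r#==' → invalid (bad char(s): ['#'])
String 2: 'eR4icm8=' → valid
String 3: 'ctVv' → valid

Answer: no yes yes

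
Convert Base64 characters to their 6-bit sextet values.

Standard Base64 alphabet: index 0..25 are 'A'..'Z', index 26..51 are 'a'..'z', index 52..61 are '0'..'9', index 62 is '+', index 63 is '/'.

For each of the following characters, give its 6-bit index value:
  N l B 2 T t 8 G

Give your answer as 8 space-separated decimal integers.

'N': A..Z range, ord('N') − ord('A') = 13
'l': a..z range, 26 + ord('l') − ord('a') = 37
'B': A..Z range, ord('B') − ord('A') = 1
'2': 0..9 range, 52 + ord('2') − ord('0') = 54
'T': A..Z range, ord('T') − ord('A') = 19
't': a..z range, 26 + ord('t') − ord('a') = 45
'8': 0..9 range, 52 + ord('8') − ord('0') = 60
'G': A..Z range, ord('G') − ord('A') = 6

Answer: 13 37 1 54 19 45 60 6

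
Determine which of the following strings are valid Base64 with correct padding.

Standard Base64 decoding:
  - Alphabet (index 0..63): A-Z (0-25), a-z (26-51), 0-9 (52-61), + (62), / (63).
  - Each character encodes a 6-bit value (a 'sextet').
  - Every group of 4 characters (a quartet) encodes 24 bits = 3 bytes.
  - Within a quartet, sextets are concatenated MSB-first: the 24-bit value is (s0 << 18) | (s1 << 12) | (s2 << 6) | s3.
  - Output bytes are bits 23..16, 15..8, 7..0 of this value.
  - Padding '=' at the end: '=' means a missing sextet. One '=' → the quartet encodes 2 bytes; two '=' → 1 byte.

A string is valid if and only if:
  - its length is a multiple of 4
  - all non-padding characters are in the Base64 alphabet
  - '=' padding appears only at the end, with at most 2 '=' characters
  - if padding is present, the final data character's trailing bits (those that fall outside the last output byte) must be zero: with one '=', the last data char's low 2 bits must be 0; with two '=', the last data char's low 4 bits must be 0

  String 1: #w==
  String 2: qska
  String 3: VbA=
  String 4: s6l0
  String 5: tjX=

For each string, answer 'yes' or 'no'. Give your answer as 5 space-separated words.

String 1: '#w==' → invalid (bad char(s): ['#'])
String 2: 'qska' → valid
String 3: 'VbA=' → valid
String 4: 's6l0' → valid
String 5: 'tjX=' → invalid (bad trailing bits)

Answer: no yes yes yes no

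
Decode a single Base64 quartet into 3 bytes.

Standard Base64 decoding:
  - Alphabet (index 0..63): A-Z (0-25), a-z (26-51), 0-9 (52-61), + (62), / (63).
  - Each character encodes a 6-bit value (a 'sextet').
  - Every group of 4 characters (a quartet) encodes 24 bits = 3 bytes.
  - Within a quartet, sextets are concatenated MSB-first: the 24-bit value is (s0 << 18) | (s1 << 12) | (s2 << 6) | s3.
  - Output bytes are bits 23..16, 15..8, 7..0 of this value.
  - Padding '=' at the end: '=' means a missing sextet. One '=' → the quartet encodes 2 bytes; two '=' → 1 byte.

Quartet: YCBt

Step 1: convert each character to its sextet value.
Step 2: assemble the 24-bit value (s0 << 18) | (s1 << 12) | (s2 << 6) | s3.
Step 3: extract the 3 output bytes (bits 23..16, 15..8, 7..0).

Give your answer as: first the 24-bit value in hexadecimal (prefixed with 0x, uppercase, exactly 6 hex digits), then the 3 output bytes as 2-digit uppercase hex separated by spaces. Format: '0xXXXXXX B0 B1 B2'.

Answer: 0x60206D 60 20 6D

Derivation:
Sextets: Y=24, C=2, B=1, t=45
24-bit: (24<<18) | (2<<12) | (1<<6) | 45
      = 0x600000 | 0x002000 | 0x000040 | 0x00002D
      = 0x60206D
Bytes: (v>>16)&0xFF=60, (v>>8)&0xFF=20, v&0xFF=6D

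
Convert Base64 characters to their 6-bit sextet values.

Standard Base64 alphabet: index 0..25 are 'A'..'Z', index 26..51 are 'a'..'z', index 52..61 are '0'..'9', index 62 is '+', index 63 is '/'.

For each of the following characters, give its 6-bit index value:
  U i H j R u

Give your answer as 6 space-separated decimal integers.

'U': A..Z range, ord('U') − ord('A') = 20
'i': a..z range, 26 + ord('i') − ord('a') = 34
'H': A..Z range, ord('H') − ord('A') = 7
'j': a..z range, 26 + ord('j') − ord('a') = 35
'R': A..Z range, ord('R') − ord('A') = 17
'u': a..z range, 26 + ord('u') − ord('a') = 46

Answer: 20 34 7 35 17 46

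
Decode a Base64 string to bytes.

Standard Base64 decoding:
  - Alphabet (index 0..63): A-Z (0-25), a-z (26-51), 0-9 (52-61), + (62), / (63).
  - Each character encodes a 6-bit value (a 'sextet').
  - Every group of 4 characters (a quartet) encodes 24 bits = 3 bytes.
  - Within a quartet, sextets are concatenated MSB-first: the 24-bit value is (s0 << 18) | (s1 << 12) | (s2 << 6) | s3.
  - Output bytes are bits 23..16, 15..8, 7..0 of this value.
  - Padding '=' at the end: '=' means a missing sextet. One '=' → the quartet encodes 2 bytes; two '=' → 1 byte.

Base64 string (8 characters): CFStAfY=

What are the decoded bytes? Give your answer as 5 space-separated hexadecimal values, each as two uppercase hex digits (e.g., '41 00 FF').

Answer: 08 54 AD 01 F6

Derivation:
After char 0 ('C'=2): chars_in_quartet=1 acc=0x2 bytes_emitted=0
After char 1 ('F'=5): chars_in_quartet=2 acc=0x85 bytes_emitted=0
After char 2 ('S'=18): chars_in_quartet=3 acc=0x2152 bytes_emitted=0
After char 3 ('t'=45): chars_in_quartet=4 acc=0x854AD -> emit 08 54 AD, reset; bytes_emitted=3
After char 4 ('A'=0): chars_in_quartet=1 acc=0x0 bytes_emitted=3
After char 5 ('f'=31): chars_in_quartet=2 acc=0x1F bytes_emitted=3
After char 6 ('Y'=24): chars_in_quartet=3 acc=0x7D8 bytes_emitted=3
Padding '=': partial quartet acc=0x7D8 -> emit 01 F6; bytes_emitted=5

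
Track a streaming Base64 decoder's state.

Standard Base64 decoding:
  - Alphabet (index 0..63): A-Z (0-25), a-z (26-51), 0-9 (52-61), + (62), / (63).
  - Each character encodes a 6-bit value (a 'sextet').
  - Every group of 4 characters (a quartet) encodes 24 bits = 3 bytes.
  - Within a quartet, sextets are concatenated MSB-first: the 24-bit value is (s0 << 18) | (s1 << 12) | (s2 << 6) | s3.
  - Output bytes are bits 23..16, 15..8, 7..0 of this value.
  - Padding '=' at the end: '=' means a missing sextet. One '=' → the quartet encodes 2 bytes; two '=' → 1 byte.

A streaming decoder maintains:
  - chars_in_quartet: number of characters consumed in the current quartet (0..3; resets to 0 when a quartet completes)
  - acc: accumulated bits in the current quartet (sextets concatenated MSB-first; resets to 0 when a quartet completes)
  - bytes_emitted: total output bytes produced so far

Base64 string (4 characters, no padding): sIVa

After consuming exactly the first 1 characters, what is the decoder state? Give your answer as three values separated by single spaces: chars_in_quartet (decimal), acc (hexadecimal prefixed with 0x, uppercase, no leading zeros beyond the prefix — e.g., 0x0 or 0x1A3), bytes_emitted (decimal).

Answer: 1 0x2C 0

Derivation:
After char 0 ('s'=44): chars_in_quartet=1 acc=0x2C bytes_emitted=0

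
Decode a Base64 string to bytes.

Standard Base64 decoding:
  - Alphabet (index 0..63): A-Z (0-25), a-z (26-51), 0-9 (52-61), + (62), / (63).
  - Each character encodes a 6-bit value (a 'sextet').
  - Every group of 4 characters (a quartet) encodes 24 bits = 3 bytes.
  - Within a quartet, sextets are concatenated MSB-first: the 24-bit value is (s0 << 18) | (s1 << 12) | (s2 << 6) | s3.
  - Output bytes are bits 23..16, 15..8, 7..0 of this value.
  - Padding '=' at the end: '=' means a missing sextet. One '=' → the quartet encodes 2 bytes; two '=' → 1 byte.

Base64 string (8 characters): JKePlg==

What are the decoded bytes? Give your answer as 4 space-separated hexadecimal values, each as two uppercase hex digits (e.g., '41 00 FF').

Answer: 24 A7 8F 96

Derivation:
After char 0 ('J'=9): chars_in_quartet=1 acc=0x9 bytes_emitted=0
After char 1 ('K'=10): chars_in_quartet=2 acc=0x24A bytes_emitted=0
After char 2 ('e'=30): chars_in_quartet=3 acc=0x929E bytes_emitted=0
After char 3 ('P'=15): chars_in_quartet=4 acc=0x24A78F -> emit 24 A7 8F, reset; bytes_emitted=3
After char 4 ('l'=37): chars_in_quartet=1 acc=0x25 bytes_emitted=3
After char 5 ('g'=32): chars_in_quartet=2 acc=0x960 bytes_emitted=3
Padding '==': partial quartet acc=0x960 -> emit 96; bytes_emitted=4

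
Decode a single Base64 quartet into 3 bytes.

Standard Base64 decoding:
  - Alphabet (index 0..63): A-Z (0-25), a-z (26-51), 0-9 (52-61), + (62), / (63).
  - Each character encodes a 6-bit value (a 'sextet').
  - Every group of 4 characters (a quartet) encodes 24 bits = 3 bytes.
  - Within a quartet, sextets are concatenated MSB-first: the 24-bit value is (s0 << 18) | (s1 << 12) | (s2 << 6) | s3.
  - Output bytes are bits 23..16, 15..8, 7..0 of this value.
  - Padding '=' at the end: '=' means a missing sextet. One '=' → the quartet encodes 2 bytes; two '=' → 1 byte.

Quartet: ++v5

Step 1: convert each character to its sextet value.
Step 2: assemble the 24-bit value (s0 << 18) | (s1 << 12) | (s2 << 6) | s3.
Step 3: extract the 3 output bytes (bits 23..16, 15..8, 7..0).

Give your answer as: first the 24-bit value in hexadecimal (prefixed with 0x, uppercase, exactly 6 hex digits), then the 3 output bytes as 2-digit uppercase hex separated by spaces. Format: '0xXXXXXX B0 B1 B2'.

Answer: 0xFBEBF9 FB EB F9

Derivation:
Sextets: +=62, +=62, v=47, 5=57
24-bit: (62<<18) | (62<<12) | (47<<6) | 57
      = 0xF80000 | 0x03E000 | 0x000BC0 | 0x000039
      = 0xFBEBF9
Bytes: (v>>16)&0xFF=FB, (v>>8)&0xFF=EB, v&0xFF=F9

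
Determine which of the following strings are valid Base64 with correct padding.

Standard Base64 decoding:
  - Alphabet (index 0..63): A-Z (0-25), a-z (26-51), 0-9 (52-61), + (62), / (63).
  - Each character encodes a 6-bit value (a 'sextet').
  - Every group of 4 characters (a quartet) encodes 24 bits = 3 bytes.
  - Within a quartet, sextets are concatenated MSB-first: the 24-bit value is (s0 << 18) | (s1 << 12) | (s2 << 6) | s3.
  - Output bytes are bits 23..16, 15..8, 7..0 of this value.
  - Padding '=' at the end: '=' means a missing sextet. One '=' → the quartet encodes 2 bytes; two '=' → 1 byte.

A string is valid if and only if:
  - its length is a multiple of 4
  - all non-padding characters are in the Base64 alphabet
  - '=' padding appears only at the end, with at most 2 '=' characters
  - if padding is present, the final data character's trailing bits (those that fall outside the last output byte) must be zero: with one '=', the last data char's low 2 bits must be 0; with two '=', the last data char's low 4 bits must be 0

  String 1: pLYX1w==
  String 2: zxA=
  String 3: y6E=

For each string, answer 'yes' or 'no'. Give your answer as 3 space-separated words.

Answer: yes yes yes

Derivation:
String 1: 'pLYX1w==' → valid
String 2: 'zxA=' → valid
String 3: 'y6E=' → valid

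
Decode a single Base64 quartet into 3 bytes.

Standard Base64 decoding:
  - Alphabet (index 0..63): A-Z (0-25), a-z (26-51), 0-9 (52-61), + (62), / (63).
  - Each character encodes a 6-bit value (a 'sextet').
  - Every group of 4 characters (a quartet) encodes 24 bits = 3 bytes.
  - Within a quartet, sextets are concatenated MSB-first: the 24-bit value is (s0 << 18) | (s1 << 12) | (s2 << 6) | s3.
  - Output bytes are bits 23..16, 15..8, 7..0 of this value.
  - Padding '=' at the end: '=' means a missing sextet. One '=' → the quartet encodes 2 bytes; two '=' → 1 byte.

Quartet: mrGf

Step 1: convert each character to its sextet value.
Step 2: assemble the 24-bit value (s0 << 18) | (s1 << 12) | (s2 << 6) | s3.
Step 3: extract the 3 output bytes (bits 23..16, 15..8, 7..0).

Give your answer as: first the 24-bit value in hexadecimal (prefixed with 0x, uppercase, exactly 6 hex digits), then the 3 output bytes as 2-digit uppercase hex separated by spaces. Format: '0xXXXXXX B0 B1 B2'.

Answer: 0x9AB19F 9A B1 9F

Derivation:
Sextets: m=38, r=43, G=6, f=31
24-bit: (38<<18) | (43<<12) | (6<<6) | 31
      = 0x980000 | 0x02B000 | 0x000180 | 0x00001F
      = 0x9AB19F
Bytes: (v>>16)&0xFF=9A, (v>>8)&0xFF=B1, v&0xFF=9F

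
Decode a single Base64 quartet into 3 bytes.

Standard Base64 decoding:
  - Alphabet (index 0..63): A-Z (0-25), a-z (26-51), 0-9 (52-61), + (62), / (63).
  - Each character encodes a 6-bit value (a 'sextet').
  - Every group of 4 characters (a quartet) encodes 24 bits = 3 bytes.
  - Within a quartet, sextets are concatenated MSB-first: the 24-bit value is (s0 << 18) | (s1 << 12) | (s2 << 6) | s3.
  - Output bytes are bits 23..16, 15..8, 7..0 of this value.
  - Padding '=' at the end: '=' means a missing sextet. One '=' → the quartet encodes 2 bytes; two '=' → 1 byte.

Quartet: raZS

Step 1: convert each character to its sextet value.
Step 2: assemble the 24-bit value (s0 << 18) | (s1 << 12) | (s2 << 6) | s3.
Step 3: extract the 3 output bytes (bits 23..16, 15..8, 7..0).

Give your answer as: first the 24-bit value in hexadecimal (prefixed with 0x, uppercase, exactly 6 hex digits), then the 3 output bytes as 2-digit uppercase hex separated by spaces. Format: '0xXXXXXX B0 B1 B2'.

Sextets: r=43, a=26, Z=25, S=18
24-bit: (43<<18) | (26<<12) | (25<<6) | 18
      = 0xAC0000 | 0x01A000 | 0x000640 | 0x000012
      = 0xADA652
Bytes: (v>>16)&0xFF=AD, (v>>8)&0xFF=A6, v&0xFF=52

Answer: 0xADA652 AD A6 52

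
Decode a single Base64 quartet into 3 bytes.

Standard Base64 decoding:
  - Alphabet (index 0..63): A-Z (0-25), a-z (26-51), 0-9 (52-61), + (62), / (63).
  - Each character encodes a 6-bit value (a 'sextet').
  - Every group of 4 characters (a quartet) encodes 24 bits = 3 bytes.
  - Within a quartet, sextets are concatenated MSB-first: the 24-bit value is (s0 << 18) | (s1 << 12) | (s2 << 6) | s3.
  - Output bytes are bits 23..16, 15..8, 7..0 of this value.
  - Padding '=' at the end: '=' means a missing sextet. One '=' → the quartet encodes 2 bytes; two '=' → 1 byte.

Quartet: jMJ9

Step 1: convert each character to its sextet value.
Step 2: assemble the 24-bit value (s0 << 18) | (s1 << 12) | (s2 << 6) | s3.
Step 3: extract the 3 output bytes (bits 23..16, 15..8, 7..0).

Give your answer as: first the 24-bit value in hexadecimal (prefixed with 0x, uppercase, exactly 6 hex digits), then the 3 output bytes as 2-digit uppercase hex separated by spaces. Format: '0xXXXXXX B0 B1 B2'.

Answer: 0x8CC27D 8C C2 7D

Derivation:
Sextets: j=35, M=12, J=9, 9=61
24-bit: (35<<18) | (12<<12) | (9<<6) | 61
      = 0x8C0000 | 0x00C000 | 0x000240 | 0x00003D
      = 0x8CC27D
Bytes: (v>>16)&0xFF=8C, (v>>8)&0xFF=C2, v&0xFF=7D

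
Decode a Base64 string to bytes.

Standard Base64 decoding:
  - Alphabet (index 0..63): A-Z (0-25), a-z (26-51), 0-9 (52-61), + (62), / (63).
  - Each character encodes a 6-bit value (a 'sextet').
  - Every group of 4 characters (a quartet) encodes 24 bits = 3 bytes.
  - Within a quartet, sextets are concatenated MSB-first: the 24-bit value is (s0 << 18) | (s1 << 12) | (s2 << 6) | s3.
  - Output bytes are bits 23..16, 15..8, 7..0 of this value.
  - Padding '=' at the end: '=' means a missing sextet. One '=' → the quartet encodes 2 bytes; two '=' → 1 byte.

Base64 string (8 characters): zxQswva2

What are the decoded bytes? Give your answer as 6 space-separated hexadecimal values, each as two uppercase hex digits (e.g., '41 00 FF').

After char 0 ('z'=51): chars_in_quartet=1 acc=0x33 bytes_emitted=0
After char 1 ('x'=49): chars_in_quartet=2 acc=0xCF1 bytes_emitted=0
After char 2 ('Q'=16): chars_in_quartet=3 acc=0x33C50 bytes_emitted=0
After char 3 ('s'=44): chars_in_quartet=4 acc=0xCF142C -> emit CF 14 2C, reset; bytes_emitted=3
After char 4 ('w'=48): chars_in_quartet=1 acc=0x30 bytes_emitted=3
After char 5 ('v'=47): chars_in_quartet=2 acc=0xC2F bytes_emitted=3
After char 6 ('a'=26): chars_in_quartet=3 acc=0x30BDA bytes_emitted=3
After char 7 ('2'=54): chars_in_quartet=4 acc=0xC2F6B6 -> emit C2 F6 B6, reset; bytes_emitted=6

Answer: CF 14 2C C2 F6 B6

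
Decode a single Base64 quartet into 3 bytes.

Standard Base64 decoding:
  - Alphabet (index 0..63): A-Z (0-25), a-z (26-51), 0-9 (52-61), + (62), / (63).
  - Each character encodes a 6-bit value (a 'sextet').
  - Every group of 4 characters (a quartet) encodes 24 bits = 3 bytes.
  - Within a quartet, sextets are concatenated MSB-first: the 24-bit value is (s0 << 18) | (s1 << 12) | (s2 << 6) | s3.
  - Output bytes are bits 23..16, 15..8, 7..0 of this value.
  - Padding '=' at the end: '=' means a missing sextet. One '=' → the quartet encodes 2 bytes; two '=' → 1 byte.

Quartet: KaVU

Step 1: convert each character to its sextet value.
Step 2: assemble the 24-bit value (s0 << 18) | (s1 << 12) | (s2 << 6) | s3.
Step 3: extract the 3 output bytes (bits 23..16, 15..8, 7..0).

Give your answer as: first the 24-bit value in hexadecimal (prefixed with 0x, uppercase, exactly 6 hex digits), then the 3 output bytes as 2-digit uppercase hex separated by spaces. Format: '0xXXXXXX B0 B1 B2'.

Answer: 0x29A554 29 A5 54

Derivation:
Sextets: K=10, a=26, V=21, U=20
24-bit: (10<<18) | (26<<12) | (21<<6) | 20
      = 0x280000 | 0x01A000 | 0x000540 | 0x000014
      = 0x29A554
Bytes: (v>>16)&0xFF=29, (v>>8)&0xFF=A5, v&0xFF=54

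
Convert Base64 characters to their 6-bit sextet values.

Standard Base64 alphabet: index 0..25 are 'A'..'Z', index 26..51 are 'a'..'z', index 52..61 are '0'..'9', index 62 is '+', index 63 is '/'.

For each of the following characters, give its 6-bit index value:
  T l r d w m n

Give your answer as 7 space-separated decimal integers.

Answer: 19 37 43 29 48 38 39

Derivation:
'T': A..Z range, ord('T') − ord('A') = 19
'l': a..z range, 26 + ord('l') − ord('a') = 37
'r': a..z range, 26 + ord('r') − ord('a') = 43
'd': a..z range, 26 + ord('d') − ord('a') = 29
'w': a..z range, 26 + ord('w') − ord('a') = 48
'm': a..z range, 26 + ord('m') − ord('a') = 38
'n': a..z range, 26 + ord('n') − ord('a') = 39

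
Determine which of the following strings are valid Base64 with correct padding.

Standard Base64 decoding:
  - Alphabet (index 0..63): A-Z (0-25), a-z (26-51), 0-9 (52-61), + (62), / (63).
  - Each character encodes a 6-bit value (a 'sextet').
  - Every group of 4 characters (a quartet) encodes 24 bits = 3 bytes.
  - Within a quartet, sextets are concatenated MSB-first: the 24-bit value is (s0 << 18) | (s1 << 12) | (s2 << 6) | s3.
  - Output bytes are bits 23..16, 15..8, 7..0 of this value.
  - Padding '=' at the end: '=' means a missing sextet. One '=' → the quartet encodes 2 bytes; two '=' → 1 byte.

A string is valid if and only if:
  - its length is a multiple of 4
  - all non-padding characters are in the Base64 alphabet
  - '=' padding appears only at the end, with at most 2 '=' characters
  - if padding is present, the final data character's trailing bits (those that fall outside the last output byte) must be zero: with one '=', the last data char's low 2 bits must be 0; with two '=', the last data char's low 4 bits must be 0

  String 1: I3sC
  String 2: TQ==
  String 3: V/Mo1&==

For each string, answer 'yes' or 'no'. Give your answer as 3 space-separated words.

String 1: 'I3sC' → valid
String 2: 'TQ==' → valid
String 3: 'V/Mo1&==' → invalid (bad char(s): ['&'])

Answer: yes yes no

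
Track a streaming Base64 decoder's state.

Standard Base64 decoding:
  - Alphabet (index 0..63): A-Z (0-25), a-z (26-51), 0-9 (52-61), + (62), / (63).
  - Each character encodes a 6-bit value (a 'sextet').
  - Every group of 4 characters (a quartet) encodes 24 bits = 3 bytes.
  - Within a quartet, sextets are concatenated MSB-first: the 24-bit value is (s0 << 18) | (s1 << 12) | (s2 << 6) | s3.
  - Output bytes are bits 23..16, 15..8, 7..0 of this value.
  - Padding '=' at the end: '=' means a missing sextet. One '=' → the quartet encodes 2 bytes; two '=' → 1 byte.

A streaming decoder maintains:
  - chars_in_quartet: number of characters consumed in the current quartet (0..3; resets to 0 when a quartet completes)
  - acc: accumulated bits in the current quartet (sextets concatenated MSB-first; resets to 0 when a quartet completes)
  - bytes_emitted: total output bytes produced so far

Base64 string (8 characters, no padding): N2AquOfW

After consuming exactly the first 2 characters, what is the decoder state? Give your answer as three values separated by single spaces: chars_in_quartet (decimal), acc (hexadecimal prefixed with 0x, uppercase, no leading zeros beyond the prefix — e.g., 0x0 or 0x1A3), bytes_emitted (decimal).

After char 0 ('N'=13): chars_in_quartet=1 acc=0xD bytes_emitted=0
After char 1 ('2'=54): chars_in_quartet=2 acc=0x376 bytes_emitted=0

Answer: 2 0x376 0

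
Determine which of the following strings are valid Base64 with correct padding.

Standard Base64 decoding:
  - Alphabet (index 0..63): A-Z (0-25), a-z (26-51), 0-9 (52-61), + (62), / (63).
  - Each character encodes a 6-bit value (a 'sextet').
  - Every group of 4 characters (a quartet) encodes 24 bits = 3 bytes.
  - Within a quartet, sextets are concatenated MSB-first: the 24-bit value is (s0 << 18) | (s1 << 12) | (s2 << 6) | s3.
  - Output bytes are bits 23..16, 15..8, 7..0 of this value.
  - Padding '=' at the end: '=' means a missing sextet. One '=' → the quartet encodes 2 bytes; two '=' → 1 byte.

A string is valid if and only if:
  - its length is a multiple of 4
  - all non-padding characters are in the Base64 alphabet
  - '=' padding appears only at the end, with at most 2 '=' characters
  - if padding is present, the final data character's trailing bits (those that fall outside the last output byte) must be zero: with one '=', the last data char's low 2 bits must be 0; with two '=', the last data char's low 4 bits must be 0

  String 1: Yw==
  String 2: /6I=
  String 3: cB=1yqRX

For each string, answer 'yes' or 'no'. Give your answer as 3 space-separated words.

Answer: yes yes no

Derivation:
String 1: 'Yw==' → valid
String 2: '/6I=' → valid
String 3: 'cB=1yqRX' → invalid (bad char(s): ['=']; '=' in middle)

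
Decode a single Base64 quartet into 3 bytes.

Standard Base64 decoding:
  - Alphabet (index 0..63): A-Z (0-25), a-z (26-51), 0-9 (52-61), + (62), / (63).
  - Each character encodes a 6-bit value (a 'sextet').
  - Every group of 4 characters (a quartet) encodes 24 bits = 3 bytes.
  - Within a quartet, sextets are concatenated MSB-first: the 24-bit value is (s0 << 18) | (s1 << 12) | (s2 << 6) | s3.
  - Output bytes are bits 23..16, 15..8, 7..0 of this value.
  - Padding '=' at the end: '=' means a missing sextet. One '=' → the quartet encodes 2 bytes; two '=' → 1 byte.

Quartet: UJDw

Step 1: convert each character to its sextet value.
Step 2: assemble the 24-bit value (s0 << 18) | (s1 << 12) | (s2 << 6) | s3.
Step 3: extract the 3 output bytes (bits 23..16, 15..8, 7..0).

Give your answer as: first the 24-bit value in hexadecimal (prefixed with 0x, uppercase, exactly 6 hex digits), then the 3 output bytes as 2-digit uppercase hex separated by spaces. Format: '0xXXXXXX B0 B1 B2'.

Answer: 0x5090F0 50 90 F0

Derivation:
Sextets: U=20, J=9, D=3, w=48
24-bit: (20<<18) | (9<<12) | (3<<6) | 48
      = 0x500000 | 0x009000 | 0x0000C0 | 0x000030
      = 0x5090F0
Bytes: (v>>16)&0xFF=50, (v>>8)&0xFF=90, v&0xFF=F0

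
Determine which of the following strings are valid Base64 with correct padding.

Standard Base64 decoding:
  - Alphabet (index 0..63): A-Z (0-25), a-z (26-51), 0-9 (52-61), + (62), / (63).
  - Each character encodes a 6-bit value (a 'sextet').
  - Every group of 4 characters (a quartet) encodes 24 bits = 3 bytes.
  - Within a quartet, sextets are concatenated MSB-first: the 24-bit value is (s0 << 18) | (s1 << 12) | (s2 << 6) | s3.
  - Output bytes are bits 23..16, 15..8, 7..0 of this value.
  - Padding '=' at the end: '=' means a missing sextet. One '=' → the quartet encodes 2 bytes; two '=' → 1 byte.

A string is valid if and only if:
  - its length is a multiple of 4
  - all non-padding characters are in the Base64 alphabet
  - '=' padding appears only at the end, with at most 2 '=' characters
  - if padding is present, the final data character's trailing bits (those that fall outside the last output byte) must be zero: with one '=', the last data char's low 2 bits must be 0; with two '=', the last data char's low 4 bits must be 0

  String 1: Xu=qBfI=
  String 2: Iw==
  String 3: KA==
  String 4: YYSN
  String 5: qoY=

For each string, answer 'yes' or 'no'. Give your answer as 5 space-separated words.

Answer: no yes yes yes yes

Derivation:
String 1: 'Xu=qBfI=' → invalid (bad char(s): ['=']; '=' in middle)
String 2: 'Iw==' → valid
String 3: 'KA==' → valid
String 4: 'YYSN' → valid
String 5: 'qoY=' → valid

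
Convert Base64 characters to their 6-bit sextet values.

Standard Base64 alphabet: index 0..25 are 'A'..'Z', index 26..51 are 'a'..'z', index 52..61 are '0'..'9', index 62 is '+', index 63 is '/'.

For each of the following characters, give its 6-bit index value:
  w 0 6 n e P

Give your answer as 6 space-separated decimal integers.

'w': a..z range, 26 + ord('w') − ord('a') = 48
'0': 0..9 range, 52 + ord('0') − ord('0') = 52
'6': 0..9 range, 52 + ord('6') − ord('0') = 58
'n': a..z range, 26 + ord('n') − ord('a') = 39
'e': a..z range, 26 + ord('e') − ord('a') = 30
'P': A..Z range, ord('P') − ord('A') = 15

Answer: 48 52 58 39 30 15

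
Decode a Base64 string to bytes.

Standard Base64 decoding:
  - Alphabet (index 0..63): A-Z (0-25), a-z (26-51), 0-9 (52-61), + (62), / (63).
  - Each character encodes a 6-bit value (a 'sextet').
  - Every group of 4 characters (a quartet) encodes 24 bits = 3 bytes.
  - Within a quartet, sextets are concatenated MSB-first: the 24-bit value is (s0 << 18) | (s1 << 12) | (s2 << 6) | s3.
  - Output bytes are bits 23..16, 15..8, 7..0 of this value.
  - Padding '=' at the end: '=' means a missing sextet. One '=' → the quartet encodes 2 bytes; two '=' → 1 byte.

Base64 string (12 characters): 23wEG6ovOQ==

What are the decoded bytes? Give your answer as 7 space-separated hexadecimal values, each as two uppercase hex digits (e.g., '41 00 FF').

After char 0 ('2'=54): chars_in_quartet=1 acc=0x36 bytes_emitted=0
After char 1 ('3'=55): chars_in_quartet=2 acc=0xDB7 bytes_emitted=0
After char 2 ('w'=48): chars_in_quartet=3 acc=0x36DF0 bytes_emitted=0
After char 3 ('E'=4): chars_in_quartet=4 acc=0xDB7C04 -> emit DB 7C 04, reset; bytes_emitted=3
After char 4 ('G'=6): chars_in_quartet=1 acc=0x6 bytes_emitted=3
After char 5 ('6'=58): chars_in_quartet=2 acc=0x1BA bytes_emitted=3
After char 6 ('o'=40): chars_in_quartet=3 acc=0x6EA8 bytes_emitted=3
After char 7 ('v'=47): chars_in_quartet=4 acc=0x1BAA2F -> emit 1B AA 2F, reset; bytes_emitted=6
After char 8 ('O'=14): chars_in_quartet=1 acc=0xE bytes_emitted=6
After char 9 ('Q'=16): chars_in_quartet=2 acc=0x390 bytes_emitted=6
Padding '==': partial quartet acc=0x390 -> emit 39; bytes_emitted=7

Answer: DB 7C 04 1B AA 2F 39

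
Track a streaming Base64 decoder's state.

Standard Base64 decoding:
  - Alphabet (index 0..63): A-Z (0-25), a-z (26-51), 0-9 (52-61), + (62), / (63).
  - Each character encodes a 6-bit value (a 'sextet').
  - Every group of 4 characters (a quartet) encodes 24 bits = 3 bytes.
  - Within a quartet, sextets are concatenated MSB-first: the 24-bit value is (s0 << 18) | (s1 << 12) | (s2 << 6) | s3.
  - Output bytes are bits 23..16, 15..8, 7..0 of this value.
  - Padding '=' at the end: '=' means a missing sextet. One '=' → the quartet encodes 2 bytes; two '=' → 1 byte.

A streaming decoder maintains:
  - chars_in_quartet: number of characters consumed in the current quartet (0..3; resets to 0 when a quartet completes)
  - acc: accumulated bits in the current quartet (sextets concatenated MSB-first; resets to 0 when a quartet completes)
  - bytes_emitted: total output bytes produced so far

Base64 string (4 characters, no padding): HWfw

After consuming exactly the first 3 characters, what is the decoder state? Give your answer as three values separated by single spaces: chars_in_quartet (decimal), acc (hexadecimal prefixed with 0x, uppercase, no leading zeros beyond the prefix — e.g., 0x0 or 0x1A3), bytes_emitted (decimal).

Answer: 3 0x759F 0

Derivation:
After char 0 ('H'=7): chars_in_quartet=1 acc=0x7 bytes_emitted=0
After char 1 ('W'=22): chars_in_quartet=2 acc=0x1D6 bytes_emitted=0
After char 2 ('f'=31): chars_in_quartet=3 acc=0x759F bytes_emitted=0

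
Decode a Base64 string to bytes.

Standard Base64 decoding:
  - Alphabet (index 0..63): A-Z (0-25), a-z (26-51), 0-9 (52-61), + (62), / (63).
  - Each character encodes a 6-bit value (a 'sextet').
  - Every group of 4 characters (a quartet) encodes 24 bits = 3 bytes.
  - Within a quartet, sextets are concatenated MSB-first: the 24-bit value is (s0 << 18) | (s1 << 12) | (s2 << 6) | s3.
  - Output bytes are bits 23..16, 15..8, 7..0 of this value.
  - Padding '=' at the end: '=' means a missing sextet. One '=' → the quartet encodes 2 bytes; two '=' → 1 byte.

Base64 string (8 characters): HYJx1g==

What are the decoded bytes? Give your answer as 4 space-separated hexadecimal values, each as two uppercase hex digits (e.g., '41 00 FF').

Answer: 1D 82 71 D6

Derivation:
After char 0 ('H'=7): chars_in_quartet=1 acc=0x7 bytes_emitted=0
After char 1 ('Y'=24): chars_in_quartet=2 acc=0x1D8 bytes_emitted=0
After char 2 ('J'=9): chars_in_quartet=3 acc=0x7609 bytes_emitted=0
After char 3 ('x'=49): chars_in_quartet=4 acc=0x1D8271 -> emit 1D 82 71, reset; bytes_emitted=3
After char 4 ('1'=53): chars_in_quartet=1 acc=0x35 bytes_emitted=3
After char 5 ('g'=32): chars_in_quartet=2 acc=0xD60 bytes_emitted=3
Padding '==': partial quartet acc=0xD60 -> emit D6; bytes_emitted=4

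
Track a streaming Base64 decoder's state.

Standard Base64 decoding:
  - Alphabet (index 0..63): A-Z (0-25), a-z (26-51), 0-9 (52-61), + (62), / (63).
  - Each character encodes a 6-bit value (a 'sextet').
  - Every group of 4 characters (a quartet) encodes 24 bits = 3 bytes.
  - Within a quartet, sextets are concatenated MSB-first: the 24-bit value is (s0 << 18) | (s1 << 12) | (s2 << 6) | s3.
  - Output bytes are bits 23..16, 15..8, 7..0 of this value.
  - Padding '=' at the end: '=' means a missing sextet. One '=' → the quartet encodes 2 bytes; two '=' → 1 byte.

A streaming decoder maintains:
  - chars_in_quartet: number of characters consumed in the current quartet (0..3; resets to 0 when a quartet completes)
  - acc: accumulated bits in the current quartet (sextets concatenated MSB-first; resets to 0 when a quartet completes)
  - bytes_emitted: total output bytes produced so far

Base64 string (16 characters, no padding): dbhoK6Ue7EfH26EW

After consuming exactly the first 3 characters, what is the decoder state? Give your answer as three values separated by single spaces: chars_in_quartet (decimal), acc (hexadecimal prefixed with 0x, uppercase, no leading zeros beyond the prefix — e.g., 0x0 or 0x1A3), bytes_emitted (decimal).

Answer: 3 0x1D6E1 0

Derivation:
After char 0 ('d'=29): chars_in_quartet=1 acc=0x1D bytes_emitted=0
After char 1 ('b'=27): chars_in_quartet=2 acc=0x75B bytes_emitted=0
After char 2 ('h'=33): chars_in_quartet=3 acc=0x1D6E1 bytes_emitted=0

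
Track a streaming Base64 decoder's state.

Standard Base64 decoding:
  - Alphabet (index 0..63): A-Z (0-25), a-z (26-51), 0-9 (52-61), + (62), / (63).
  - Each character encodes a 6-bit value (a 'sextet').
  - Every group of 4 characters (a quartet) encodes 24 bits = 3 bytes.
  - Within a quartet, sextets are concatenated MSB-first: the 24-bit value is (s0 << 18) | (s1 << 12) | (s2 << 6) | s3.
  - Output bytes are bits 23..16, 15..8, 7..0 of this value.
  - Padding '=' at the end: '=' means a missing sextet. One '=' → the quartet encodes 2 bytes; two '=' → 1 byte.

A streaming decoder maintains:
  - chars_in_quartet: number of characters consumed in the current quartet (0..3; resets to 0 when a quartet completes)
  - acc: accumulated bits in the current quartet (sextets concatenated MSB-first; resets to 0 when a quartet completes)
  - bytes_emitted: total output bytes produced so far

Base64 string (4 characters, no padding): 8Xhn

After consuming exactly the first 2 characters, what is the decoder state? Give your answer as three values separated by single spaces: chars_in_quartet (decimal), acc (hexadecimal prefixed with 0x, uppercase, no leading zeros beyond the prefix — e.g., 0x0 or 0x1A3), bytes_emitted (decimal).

Answer: 2 0xF17 0

Derivation:
After char 0 ('8'=60): chars_in_quartet=1 acc=0x3C bytes_emitted=0
After char 1 ('X'=23): chars_in_quartet=2 acc=0xF17 bytes_emitted=0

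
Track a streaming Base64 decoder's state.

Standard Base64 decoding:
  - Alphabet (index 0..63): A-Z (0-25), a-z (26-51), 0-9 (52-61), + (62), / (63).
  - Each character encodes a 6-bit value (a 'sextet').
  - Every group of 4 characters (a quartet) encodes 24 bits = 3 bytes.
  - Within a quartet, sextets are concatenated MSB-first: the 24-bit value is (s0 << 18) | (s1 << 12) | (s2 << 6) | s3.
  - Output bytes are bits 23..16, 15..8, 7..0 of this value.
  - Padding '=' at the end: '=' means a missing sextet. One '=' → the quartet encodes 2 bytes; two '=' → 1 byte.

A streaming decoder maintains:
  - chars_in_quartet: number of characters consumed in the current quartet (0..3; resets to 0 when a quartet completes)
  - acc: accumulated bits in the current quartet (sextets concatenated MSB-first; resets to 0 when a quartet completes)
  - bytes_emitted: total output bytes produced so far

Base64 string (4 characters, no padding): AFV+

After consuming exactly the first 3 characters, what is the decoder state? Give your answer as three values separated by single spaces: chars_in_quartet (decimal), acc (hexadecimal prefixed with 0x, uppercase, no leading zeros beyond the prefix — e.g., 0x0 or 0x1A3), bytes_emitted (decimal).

After char 0 ('A'=0): chars_in_quartet=1 acc=0x0 bytes_emitted=0
After char 1 ('F'=5): chars_in_quartet=2 acc=0x5 bytes_emitted=0
After char 2 ('V'=21): chars_in_quartet=3 acc=0x155 bytes_emitted=0

Answer: 3 0x155 0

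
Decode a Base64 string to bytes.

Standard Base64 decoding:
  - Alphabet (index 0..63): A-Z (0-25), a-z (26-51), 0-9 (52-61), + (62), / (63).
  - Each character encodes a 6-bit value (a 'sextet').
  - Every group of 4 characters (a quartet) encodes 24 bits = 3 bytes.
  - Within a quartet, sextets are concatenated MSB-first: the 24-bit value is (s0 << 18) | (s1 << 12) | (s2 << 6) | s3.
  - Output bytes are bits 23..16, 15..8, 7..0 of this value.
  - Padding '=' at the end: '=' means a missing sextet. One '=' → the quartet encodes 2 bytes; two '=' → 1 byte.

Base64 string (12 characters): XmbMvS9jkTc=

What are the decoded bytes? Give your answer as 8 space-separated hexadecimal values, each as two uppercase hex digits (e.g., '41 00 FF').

Answer: 5E 66 CC BD 2F 63 91 37

Derivation:
After char 0 ('X'=23): chars_in_quartet=1 acc=0x17 bytes_emitted=0
After char 1 ('m'=38): chars_in_quartet=2 acc=0x5E6 bytes_emitted=0
After char 2 ('b'=27): chars_in_quartet=3 acc=0x1799B bytes_emitted=0
After char 3 ('M'=12): chars_in_quartet=4 acc=0x5E66CC -> emit 5E 66 CC, reset; bytes_emitted=3
After char 4 ('v'=47): chars_in_quartet=1 acc=0x2F bytes_emitted=3
After char 5 ('S'=18): chars_in_quartet=2 acc=0xBD2 bytes_emitted=3
After char 6 ('9'=61): chars_in_quartet=3 acc=0x2F4BD bytes_emitted=3
After char 7 ('j'=35): chars_in_quartet=4 acc=0xBD2F63 -> emit BD 2F 63, reset; bytes_emitted=6
After char 8 ('k'=36): chars_in_quartet=1 acc=0x24 bytes_emitted=6
After char 9 ('T'=19): chars_in_quartet=2 acc=0x913 bytes_emitted=6
After char 10 ('c'=28): chars_in_quartet=3 acc=0x244DC bytes_emitted=6
Padding '=': partial quartet acc=0x244DC -> emit 91 37; bytes_emitted=8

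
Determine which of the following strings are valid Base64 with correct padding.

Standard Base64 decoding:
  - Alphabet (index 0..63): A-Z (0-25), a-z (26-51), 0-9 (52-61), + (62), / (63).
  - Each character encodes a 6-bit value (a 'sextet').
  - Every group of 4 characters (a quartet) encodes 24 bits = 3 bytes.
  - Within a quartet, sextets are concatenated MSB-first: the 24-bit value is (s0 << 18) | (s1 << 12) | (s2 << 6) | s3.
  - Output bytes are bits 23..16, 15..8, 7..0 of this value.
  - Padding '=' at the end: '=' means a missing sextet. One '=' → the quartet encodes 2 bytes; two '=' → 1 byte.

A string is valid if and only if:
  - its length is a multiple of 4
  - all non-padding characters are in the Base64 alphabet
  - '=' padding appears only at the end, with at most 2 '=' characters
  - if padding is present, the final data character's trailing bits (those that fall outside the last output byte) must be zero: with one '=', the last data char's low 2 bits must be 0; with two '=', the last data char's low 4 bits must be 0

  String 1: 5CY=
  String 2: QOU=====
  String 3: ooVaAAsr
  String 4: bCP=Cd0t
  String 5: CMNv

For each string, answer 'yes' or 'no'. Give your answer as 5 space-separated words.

String 1: '5CY=' → valid
String 2: 'QOU=====' → invalid (5 pad chars (max 2))
String 3: 'ooVaAAsr' → valid
String 4: 'bCP=Cd0t' → invalid (bad char(s): ['=']; '=' in middle)
String 5: 'CMNv' → valid

Answer: yes no yes no yes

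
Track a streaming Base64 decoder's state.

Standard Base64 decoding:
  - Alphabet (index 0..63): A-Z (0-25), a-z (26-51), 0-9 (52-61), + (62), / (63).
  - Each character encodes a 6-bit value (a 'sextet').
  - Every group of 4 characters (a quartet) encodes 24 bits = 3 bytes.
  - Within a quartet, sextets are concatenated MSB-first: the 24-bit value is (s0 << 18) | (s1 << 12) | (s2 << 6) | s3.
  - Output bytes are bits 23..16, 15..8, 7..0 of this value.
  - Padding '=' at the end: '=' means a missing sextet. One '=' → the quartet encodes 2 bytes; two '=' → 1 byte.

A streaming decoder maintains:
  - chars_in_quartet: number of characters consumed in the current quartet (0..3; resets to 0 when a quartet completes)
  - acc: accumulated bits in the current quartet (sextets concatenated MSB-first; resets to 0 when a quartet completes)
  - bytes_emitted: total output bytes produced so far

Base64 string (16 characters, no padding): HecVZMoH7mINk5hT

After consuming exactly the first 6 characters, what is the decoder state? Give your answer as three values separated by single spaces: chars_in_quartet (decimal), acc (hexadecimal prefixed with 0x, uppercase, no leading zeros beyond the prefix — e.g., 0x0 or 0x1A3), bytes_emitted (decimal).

After char 0 ('H'=7): chars_in_quartet=1 acc=0x7 bytes_emitted=0
After char 1 ('e'=30): chars_in_quartet=2 acc=0x1DE bytes_emitted=0
After char 2 ('c'=28): chars_in_quartet=3 acc=0x779C bytes_emitted=0
After char 3 ('V'=21): chars_in_quartet=4 acc=0x1DE715 -> emit 1D E7 15, reset; bytes_emitted=3
After char 4 ('Z'=25): chars_in_quartet=1 acc=0x19 bytes_emitted=3
After char 5 ('M'=12): chars_in_quartet=2 acc=0x64C bytes_emitted=3

Answer: 2 0x64C 3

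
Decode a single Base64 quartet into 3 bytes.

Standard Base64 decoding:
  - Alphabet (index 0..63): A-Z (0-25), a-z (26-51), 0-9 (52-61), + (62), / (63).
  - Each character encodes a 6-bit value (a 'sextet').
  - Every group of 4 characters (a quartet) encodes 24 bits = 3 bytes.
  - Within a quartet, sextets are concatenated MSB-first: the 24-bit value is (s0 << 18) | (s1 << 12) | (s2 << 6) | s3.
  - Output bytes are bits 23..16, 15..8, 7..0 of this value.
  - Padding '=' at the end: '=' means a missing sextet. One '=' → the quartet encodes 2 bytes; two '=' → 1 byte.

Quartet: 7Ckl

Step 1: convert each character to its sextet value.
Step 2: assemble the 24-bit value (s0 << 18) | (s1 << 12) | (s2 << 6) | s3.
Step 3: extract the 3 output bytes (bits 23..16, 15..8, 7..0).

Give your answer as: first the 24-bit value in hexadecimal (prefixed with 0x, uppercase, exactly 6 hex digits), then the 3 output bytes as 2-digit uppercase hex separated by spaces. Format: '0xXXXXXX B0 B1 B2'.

Sextets: 7=59, C=2, k=36, l=37
24-bit: (59<<18) | (2<<12) | (36<<6) | 37
      = 0xEC0000 | 0x002000 | 0x000900 | 0x000025
      = 0xEC2925
Bytes: (v>>16)&0xFF=EC, (v>>8)&0xFF=29, v&0xFF=25

Answer: 0xEC2925 EC 29 25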